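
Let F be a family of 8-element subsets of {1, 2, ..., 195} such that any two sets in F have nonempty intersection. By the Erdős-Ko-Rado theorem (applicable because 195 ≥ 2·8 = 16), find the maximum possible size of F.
max |F| = C(194, 7) = 1839231315648

Erdős-Ko-Rado (1961): when n ≥ 2k, max |F| = C(n−1, k−1). The bound is attained by the star {A : i ∈ A} for any fixed i ∈ [n]. Here C(195−1, 8−1) = C(194, 7) = 1839231315648.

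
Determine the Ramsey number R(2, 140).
R(2, 140) = 140

R(2, k) = k for all k ≥ 2: in a 2-colouring of K_k, either some edge is red (a red K_2) or all edges are blue (a blue K_k). And K_{139} coloured all-blue has no blue K_140, so R(2, 140) > 139. Hence R(2, 140) = 140.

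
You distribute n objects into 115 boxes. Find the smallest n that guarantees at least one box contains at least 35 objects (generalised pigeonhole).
n = (35 − 1)·115 + 1 = 3911

By the generalised pigeonhole principle, to guarantee some box contains ≥ r objects we need more than (r − 1) · k objects total. Threshold: n = (r − 1) · k + 1. With r = 35 and k = 115: n = 34 · 115 + 1 = 3910 + 1 = 3911. For n = 3910 = 34 · 115, we can put exactly 34 objects in every box, avoiding 35 in any single one — so 3911 is tight.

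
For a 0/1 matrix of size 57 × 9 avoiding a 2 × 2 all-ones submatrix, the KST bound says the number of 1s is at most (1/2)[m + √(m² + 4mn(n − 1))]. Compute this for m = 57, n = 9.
z(57, 9; 2, 2) ≤ (1/2)[57 + √(57² + 4·57·9·8)] = (1/2)[57 + √19665] = 98.616

Kővári–Sós–Turán: let r_1, ..., r_57 be the row sums and z = Σ r_i the total number of 1s. Each pair of columns can share at most one row with both entries 1 (else a 2×2 all-ones block appears), so Σ_i C(r_i, 2) ≤ C(9, 2) = 36. By convexity Σ_i C(r_i, 2) ≥ 57·C(z/57, 2) = z(z − 57)/(2·57), giving z² − 57z − 57·9·8 ≤ 0 and hence z ≤ (1/2)[57 + √(3249 + 4·4104)] = (1/2)[57 + √19665] ≈ (1/2)(57 + 140.232) = 98.616.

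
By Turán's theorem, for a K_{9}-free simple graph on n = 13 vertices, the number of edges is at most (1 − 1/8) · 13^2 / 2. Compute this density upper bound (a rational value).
Turán density bound = (7/8) · 13^2/2 = 1183/16 ≈ 73.9375

Turán's theorem: ex(n, K_{r+1}) is achieved by the complete r-partite Turán graph T(n, r) with parts as balanced as possible, and is at most (1 − 1/r) · n^2/2. For r = 8, n = 13: the density bound is (7/8) · 169/2 = 1183/16 ≈ 73.9375. The integer-valued extremum is e(T(13, 8)) = 73, which is strictly less than the density bound 1183/16 since 8 ∤ 13 (the parts of T(13, 8) cannot all be equal).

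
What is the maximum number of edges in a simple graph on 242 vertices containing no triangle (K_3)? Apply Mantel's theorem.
ex(242, K_3) = ⌊242^2/4⌋ = 14641

Mantel (1907): a triangle-free graph on n vertices has at most ⌊n^2/4⌋ edges, with equality for the complete bipartite graph K_{⌊n/2⌋, ⌈n/2⌉}. For n = 242: ⌊242^2/4⌋ = ⌊58564/4⌋ = 14641. The extremal graph is K_{121, 121}, which has 121·121 = 14641 edges.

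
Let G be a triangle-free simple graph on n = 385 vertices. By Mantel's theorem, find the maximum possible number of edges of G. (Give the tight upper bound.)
ex(385, K_3) = ⌊385^2/4⌋ = 37056

Mantel (1907): a triangle-free graph on n vertices has at most ⌊n^2/4⌋ edges, with equality for the complete bipartite graph K_{⌊n/2⌋, ⌈n/2⌉}. For n = 385: ⌊385^2/4⌋ = ⌊148225/4⌋ = 37056. The extremal graph is K_{192, 193}, which has 192·193 = 37056 edges.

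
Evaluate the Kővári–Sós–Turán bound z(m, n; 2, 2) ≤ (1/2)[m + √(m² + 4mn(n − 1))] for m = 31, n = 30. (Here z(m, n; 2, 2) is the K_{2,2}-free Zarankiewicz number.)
z(31, 30; 2, 2) ≤ (1/2)[31 + √(31² + 4·31·30·29)] = (1/2)[31 + √108841] = 180.4553

Kővári–Sós–Turán: let r_1, ..., r_31 be the row sums and z = Σ r_i the total number of 1s. Each pair of columns can share at most one row with both entries 1 (else a 2×2 all-ones block appears), so Σ_i C(r_i, 2) ≤ C(30, 2) = 435. By convexity Σ_i C(r_i, 2) ≥ 31·C(z/31, 2) = z(z − 31)/(2·31), giving z² − 31z − 31·30·29 ≤ 0 and hence z ≤ (1/2)[31 + √(961 + 4·26970)] = (1/2)[31 + √108841] ≈ (1/2)(31 + 329.9106) = 180.4553.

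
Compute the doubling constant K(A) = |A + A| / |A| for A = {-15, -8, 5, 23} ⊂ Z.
K = |A + A| / |A| = 10/4 = 5/2

Enumerate A + A = {a + b : a, b ∈ A}. With |A| = 4, there are |A|^2 = 16 ordered sum pairs; collecting distinct values, A + A = {-30, -23, -16, -10, -3, 8, 10, 15, 28, 46}, so |A + A| = 10. Thus K = 10/4 = 5/2. For comparison, the minimum possible |A + A| over all 4-element sets is 2·4 − 1 = 7 (so min K = 7/4), attained only by arithmetic progressions.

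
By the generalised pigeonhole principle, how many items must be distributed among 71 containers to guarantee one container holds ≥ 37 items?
n = (37 − 1)·71 + 1 = 2557

By the generalised pigeonhole principle, to guarantee some box contains ≥ r objects we need more than (r − 1) · k objects total. Threshold: n = (r − 1) · k + 1. With r = 37 and k = 71: n = 36 · 71 + 1 = 2556 + 1 = 2557. For n = 2556 = 36 · 71, we can put exactly 36 objects in every box, avoiding 37 in any single one — so 2557 is tight.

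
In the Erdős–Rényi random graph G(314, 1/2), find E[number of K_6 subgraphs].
E[# K_6] = C(314, 6) · (1/2)^C(6, 2) = 1268751724318 / 2^15 = 634375862159/16384 ≈ 38719229.868103

For each 6-subset S of vertices (there are C(314, 6) = 1268751724318 such S), let X_S = 1 if S induces a K_6 (all C(6, 2) = 15 edges present). Then P(X_S = 1) = (1/2)^15 = 1/32768. By linearity of expectation, E[# K_6] = C(314, 6) · (1/2)^15 = 1268751724318 / 32768 = 634375862159/16384 ≈ 38719229.868103.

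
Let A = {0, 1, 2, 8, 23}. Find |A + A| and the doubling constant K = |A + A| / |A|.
K = |A + A| / |A| = 14/5

Enumerate A + A = {a + b : a, b ∈ A}. With |A| = 5, there are |A|^2 = 25 ordered sum pairs; collecting distinct values, A + A = {0, 1, 2, 3, 4, 8, 9, 10, 16, 23, 24, 25, 31, 46}, so |A + A| = 14. Thus K = 14/5. For comparison, the minimum possible |A + A| over all 5-element sets is 2·5 − 1 = 9 (so min K = 9/5), attained only by arithmetic progressions.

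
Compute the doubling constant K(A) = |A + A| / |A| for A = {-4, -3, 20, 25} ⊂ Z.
K = |A + A| / |A| = 10/4 = 5/2

Enumerate A + A = {a + b : a, b ∈ A}. With |A| = 4, there are |A|^2 = 16 ordered sum pairs; collecting distinct values, A + A = {-8, -7, -6, 16, 17, 21, 22, 40, 45, 50}, so |A + A| = 10. Thus K = 10/4 = 5/2. For comparison, the minimum possible |A + A| over all 4-element sets is 2·4 − 1 = 7 (so min K = 7/4), attained only by arithmetic progressions.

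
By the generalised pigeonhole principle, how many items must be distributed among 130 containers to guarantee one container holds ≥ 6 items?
n = (6 − 1)·130 + 1 = 651

By the generalised pigeonhole principle, to guarantee some box contains ≥ r objects we need more than (r − 1) · k objects total. Threshold: n = (r − 1) · k + 1. With r = 6 and k = 130: n = 5 · 130 + 1 = 650 + 1 = 651. For n = 650 = 5 · 130, we can put exactly 5 objects in every box, avoiding 6 in any single one — so 651 is tight.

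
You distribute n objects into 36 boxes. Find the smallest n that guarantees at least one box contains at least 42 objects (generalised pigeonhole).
n = (42 − 1)·36 + 1 = 1477

By the generalised pigeonhole principle, to guarantee some box contains ≥ r objects we need more than (r − 1) · k objects total. Threshold: n = (r − 1) · k + 1. With r = 42 and k = 36: n = 41 · 36 + 1 = 1476 + 1 = 1477. For n = 1476 = 41 · 36, we can put exactly 41 objects in every box, avoiding 42 in any single one — so 1477 is tight.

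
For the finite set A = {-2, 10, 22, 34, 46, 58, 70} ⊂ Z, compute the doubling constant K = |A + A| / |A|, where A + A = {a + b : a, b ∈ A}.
K = |A + A| / |A| = 13/7

Enumerate A + A = {a + b : a, b ∈ A}. With |A| = 7, there are |A|^2 = 49 ordered sum pairs; collecting distinct values, A + A = {-4, 8, 20, 32, 44, 56, 68, 80, 92, 104, 116, 128, 140}, so |A + A| = 13. Thus K = 13/7. Here |A + A| = 2|A| − 1 = 13, the minimum possible — so K = 13/7 is minimal, which holds iff A is an arithmetic progression.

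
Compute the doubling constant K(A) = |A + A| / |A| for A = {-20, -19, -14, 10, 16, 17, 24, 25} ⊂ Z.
K = |A + A| / |A| = 31/8

Enumerate A + A = {a + b : a, b ∈ A}. With |A| = 8, there are |A|^2 = 64 ordered sum pairs; collecting distinct values, A + A = {-40, -39, -38, -34, -33, -28, -10, -9, -4, -3, -2, 2, 3, 4, 5, 6, 10, 11, 20, 26, 27, 32, 33, 34, 35, 40, 41, 42, 48, 49, 50}, so |A + A| = 31. Thus K = 31/8. For comparison, the minimum possible |A + A| over all 8-element sets is 2·8 − 1 = 15 (so min K = 15/8), attained only by arithmetic progressions.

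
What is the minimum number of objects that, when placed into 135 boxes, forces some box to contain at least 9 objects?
n = (9 − 1)·135 + 1 = 1081

By the generalised pigeonhole principle, to guarantee some box contains ≥ r objects we need more than (r − 1) · k objects total. Threshold: n = (r − 1) · k + 1. With r = 9 and k = 135: n = 8 · 135 + 1 = 1080 + 1 = 1081. For n = 1080 = 8 · 135, we can put exactly 8 objects in every box, avoiding 9 in any single one — so 1081 is tight.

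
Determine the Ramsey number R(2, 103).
R(2, 103) = 103

R(2, k) = k for all k ≥ 2: in a 2-colouring of K_k, either some edge is red (a red K_2) or all edges are blue (a blue K_k). And K_{102} coloured all-blue has no blue K_103, so R(2, 103) > 102. Hence R(2, 103) = 103.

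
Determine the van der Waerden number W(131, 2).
W(131, 2) = 131 + 1 = 132

A 2-term AP is any pair of integers, so a monochromatic 2-AP exists iff some colour is used at least twice. With 131 colours, the colouring i ↦ i on {1, ..., 131} uses each colour once, avoiding any monochromatic pair, so W(131, 2) > 131. For {1, ..., 132}, pigeonhole forces two integers of the same colour, which form a monochromatic 2-AP. Hence W(131, 2) = 132.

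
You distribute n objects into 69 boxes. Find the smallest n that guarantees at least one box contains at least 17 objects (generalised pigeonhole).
n = (17 − 1)·69 + 1 = 1105

By the generalised pigeonhole principle, to guarantee some box contains ≥ r objects we need more than (r − 1) · k objects total. Threshold: n = (r − 1) · k + 1. With r = 17 and k = 69: n = 16 · 69 + 1 = 1104 + 1 = 1105. For n = 1104 = 16 · 69, we can put exactly 16 objects in every box, avoiding 17 in any single one — so 1105 is tight.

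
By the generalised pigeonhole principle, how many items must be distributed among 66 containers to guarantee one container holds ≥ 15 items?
n = (15 − 1)·66 + 1 = 925

By the generalised pigeonhole principle, to guarantee some box contains ≥ r objects we need more than (r − 1) · k objects total. Threshold: n = (r − 1) · k + 1. With r = 15 and k = 66: n = 14 · 66 + 1 = 924 + 1 = 925. For n = 924 = 14 · 66, we can put exactly 14 objects in every box, avoiding 15 in any single one — so 925 is tight.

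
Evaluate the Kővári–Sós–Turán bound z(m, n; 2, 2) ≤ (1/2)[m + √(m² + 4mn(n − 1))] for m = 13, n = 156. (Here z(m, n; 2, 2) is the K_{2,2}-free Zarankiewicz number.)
z(13, 156; 2, 2) ≤ (1/2)[13 + √(13² + 4·13·156·155)] = (1/2)[13 + √1257529] = 567.198

Kővári–Sós–Turán: let r_1, ..., r_13 be the row sums and z = Σ r_i the total number of 1s. Each pair of columns can share at most one row with both entries 1 (else a 2×2 all-ones block appears), so Σ_i C(r_i, 2) ≤ C(156, 2) = 12090. By convexity Σ_i C(r_i, 2) ≥ 13·C(z/13, 2) = z(z − 13)/(2·13), giving z² − 13z − 13·156·155 ≤ 0 and hence z ≤ (1/2)[13 + √(169 + 4·314340)] = (1/2)[13 + √1257529] ≈ (1/2)(13 + 1121.396) = 567.198.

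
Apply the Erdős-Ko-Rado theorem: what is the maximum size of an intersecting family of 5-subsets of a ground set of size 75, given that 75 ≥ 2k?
max |F| = C(74, 4) = 1150626

Erdős-Ko-Rado (1961): when n ≥ 2k, max |F| = C(n−1, k−1). The bound is attained by the star {A : i ∈ A} for any fixed i ∈ [n]. Here C(75−1, 5−1) = C(74, 4) = 1150626.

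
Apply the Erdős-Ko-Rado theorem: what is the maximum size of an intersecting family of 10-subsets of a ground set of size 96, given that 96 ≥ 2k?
max |F| = C(95, 9) = 1174992339235

Erdős-Ko-Rado (1961): when n ≥ 2k, max |F| = C(n−1, k−1). The bound is attained by the star {A : i ∈ A} for any fixed i ∈ [n]. Here C(96−1, 10−1) = C(95, 9) = 1174992339235.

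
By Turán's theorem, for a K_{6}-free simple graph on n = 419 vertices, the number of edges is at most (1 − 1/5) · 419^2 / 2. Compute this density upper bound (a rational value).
Turán density bound = (4/5) · 419^2/2 = 351122/5 ≈ 70224.4

Turán's theorem: ex(n, K_{r+1}) is achieved by the complete r-partite Turán graph T(n, r) with parts as balanced as possible, and is at most (1 − 1/r) · n^2/2. For r = 5, n = 419: the density bound is (4/5) · 175561/2 = 351122/5 ≈ 70224.4. The integer-valued extremum is e(T(419, 5)) = 70224, which is strictly less than the density bound 351122/5 since 5 ∤ 419 (the parts of T(419, 5) cannot all be equal).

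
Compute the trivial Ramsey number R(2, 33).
R(2, 33) = 33

R(2, k) = k for all k ≥ 2: in a 2-colouring of K_k, either some edge is red (a red K_2) or all edges are blue (a blue K_k). And K_{32} coloured all-blue has no blue K_33, so R(2, 33) > 32. Hence R(2, 33) = 33.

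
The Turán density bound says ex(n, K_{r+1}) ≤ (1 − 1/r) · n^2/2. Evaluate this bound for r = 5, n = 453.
Turán density bound = (4/5) · 453^2/2 = 410418/5 ≈ 82083.6

Turán's theorem: ex(n, K_{r+1}) is achieved by the complete r-partite Turán graph T(n, r) with parts as balanced as possible, and is at most (1 − 1/r) · n^2/2. For r = 5, n = 453: the density bound is (4/5) · 205209/2 = 410418/5 ≈ 82083.6. The integer-valued extremum is e(T(453, 5)) = 82083, which is strictly less than the density bound 410418/5 since 5 ∤ 453 (the parts of T(453, 5) cannot all be equal).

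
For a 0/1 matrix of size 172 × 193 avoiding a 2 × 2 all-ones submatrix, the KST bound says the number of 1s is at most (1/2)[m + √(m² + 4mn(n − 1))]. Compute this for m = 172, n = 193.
z(172, 193; 2, 2) ≤ (1/2)[172 + √(172² + 4·172·193·192)] = (1/2)[172 + √25524112] = 2612.0697

Kővári–Sós–Turán: let r_1, ..., r_172 be the row sums and z = Σ r_i the total number of 1s. Each pair of columns can share at most one row with both entries 1 (else a 2×2 all-ones block appears), so Σ_i C(r_i, 2) ≤ C(193, 2) = 18528. By convexity Σ_i C(r_i, 2) ≥ 172·C(z/172, 2) = z(z − 172)/(2·172), giving z² − 172z − 172·193·192 ≤ 0 and hence z ≤ (1/2)[172 + √(29584 + 4·6373632)] = (1/2)[172 + √25524112] ≈ (1/2)(172 + 5052.1393) = 2612.0697.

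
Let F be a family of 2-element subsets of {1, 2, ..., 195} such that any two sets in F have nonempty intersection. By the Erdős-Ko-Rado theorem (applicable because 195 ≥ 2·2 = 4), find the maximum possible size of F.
max |F| = C(194, 1) = 194

The Erdős-Ko-Rado theorem states: for n ≥ 2k, an intersecting family of k-subsets of an n-element set has size at most C(n − 1, k − 1), with equality for 'star' families {A ⊆ [n] : |A| = k, i ∈ A} (fix an element i). For n = 195, k = 2: C(194, 1) = 194.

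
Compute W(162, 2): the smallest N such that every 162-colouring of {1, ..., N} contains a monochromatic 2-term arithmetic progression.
W(162, 2) = 162 + 1 = 163

A 2-term AP is any pair of integers, so a monochromatic 2-AP exists iff some colour is used at least twice. With 162 colours, the colouring i ↦ i on {1, ..., 162} uses each colour once, avoiding any monochromatic pair, so W(162, 2) > 162. For {1, ..., 163}, pigeonhole forces two integers of the same colour, which form a monochromatic 2-AP. Hence W(162, 2) = 163.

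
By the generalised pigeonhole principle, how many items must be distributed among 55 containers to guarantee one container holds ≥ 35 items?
n = (35 − 1)·55 + 1 = 1871

By the generalised pigeonhole principle, to guarantee some box contains ≥ r objects we need more than (r − 1) · k objects total. Threshold: n = (r − 1) · k + 1. With r = 35 and k = 55: n = 34 · 55 + 1 = 1870 + 1 = 1871. For n = 1870 = 34 · 55, we can put exactly 34 objects in every box, avoiding 35 in any single one — so 1871 is tight.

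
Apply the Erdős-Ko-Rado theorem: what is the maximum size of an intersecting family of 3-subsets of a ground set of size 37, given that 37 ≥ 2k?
max |F| = C(36, 2) = 630

The Erdős-Ko-Rado theorem states: for n ≥ 2k, an intersecting family of k-subsets of an n-element set has size at most C(n − 1, k − 1), with equality for 'star' families {A ⊆ [n] : |A| = k, i ∈ A} (fix an element i). For n = 37, k = 3: C(36, 2) = 630.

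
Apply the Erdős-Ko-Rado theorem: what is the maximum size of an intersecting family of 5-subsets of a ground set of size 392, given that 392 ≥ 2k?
max |F| = C(391, 4) = 958984195

Erdős-Ko-Rado (1961): when n ≥ 2k, max |F| = C(n−1, k−1). The bound is attained by the star {A : i ∈ A} for any fixed i ∈ [n]. Here C(392−1, 5−1) = C(391, 4) = 958984195.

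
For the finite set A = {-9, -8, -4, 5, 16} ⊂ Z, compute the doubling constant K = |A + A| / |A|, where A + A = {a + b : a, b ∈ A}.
K = |A + A| / |A| = 15/5 = 3

Enumerate A + A = {a + b : a, b ∈ A}. With |A| = 5, there are |A|^2 = 25 ordered sum pairs; collecting distinct values, A + A = {-18, -17, -16, -13, -12, -8, -4, -3, 1, 7, 8, 10, 12, 21, 32}, so |A + A| = 15. Thus K = 15/5 = 3. For comparison, the minimum possible |A + A| over all 5-element sets is 2·5 − 1 = 9 (so min K = 9/5), attained only by arithmetic progressions.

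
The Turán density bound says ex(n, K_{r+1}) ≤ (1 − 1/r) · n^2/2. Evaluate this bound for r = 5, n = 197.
Turán density bound = (4/5) · 197^2/2 = 77618/5 ≈ 15523.6

Turán's theorem: ex(n, K_{r+1}) is achieved by the complete r-partite Turán graph T(n, r) with parts as balanced as possible, and is at most (1 − 1/r) · n^2/2. For r = 5, n = 197: the density bound is (4/5) · 38809/2 = 77618/5 ≈ 15523.6. The integer-valued extremum is e(T(197, 5)) = 15523, which is strictly less than the density bound 77618/5 since 5 ∤ 197 (the parts of T(197, 5) cannot all be equal).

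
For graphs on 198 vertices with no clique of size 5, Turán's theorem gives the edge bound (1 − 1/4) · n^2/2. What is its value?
Turán density bound = (3/4) · 198^2/2 = 29403/2 ≈ 14701.5

Turán's theorem: ex(n, K_{r+1}) is achieved by the complete r-partite Turán graph T(n, r) with parts as balanced as possible, and is at most (1 − 1/r) · n^2/2. For r = 4, n = 198: the density bound is (3/4) · 39204/2 = 29403/2 ≈ 14701.5. The integer-valued extremum is e(T(198, 4)) = 14701, which is strictly less than the density bound 29403/2 since 4 ∤ 198 (the parts of T(198, 4) cannot all be equal).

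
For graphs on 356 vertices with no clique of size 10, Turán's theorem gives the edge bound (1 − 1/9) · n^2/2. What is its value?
Turán density bound = (8/9) · 356^2/2 = 506944/9 ≈ 56327.1111

Turán's theorem: ex(n, K_{r+1}) is achieved by the complete r-partite Turán graph T(n, r) with parts as balanced as possible, and is at most (1 − 1/r) · n^2/2. For r = 9, n = 356: the density bound is (8/9) · 126736/2 = 506944/9 ≈ 56327.1111. The integer-valued extremum is e(T(356, 9)) = 56326, which is strictly less than the density bound 506944/9 since 9 ∤ 356 (the parts of T(356, 9) cannot all be equal).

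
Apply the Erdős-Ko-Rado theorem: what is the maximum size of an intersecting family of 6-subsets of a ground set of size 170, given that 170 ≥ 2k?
max |F| = C(169, 5) = 1082239158

Erdős-Ko-Rado (1961): when n ≥ 2k, max |F| = C(n−1, k−1). The bound is attained by the star {A : i ∈ A} for any fixed i ∈ [n]. Here C(170−1, 6−1) = C(169, 5) = 1082239158.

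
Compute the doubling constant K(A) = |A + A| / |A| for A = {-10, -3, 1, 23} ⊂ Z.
K = |A + A| / |A| = 10/4 = 5/2

Enumerate A + A = {a + b : a, b ∈ A}. With |A| = 4, there are |A|^2 = 16 ordered sum pairs; collecting distinct values, A + A = {-20, -13, -9, -6, -2, 2, 13, 20, 24, 46}, so |A + A| = 10. Thus K = 10/4 = 5/2. For comparison, the minimum possible |A + A| over all 4-element sets is 2·4 − 1 = 7 (so min K = 7/4), attained only by arithmetic progressions.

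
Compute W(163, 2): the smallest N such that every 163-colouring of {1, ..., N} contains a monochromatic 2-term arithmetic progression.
W(163, 2) = 163 + 1 = 164

A 2-term AP is any pair of integers, so a monochromatic 2-AP exists iff some colour is used at least twice. With 163 colours, the colouring i ↦ i on {1, ..., 163} uses each colour once, avoiding any monochromatic pair, so W(163, 2) > 163. For {1, ..., 164}, pigeonhole forces two integers of the same colour, which form a monochromatic 2-AP. Hence W(163, 2) = 164.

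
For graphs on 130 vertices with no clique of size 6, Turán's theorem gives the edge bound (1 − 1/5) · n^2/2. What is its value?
Turán density bound = (4/5) · 130^2/2 = 6760

Turán's theorem: ex(n, K_{r+1}) is achieved by the complete r-partite Turán graph T(n, r) with parts as balanced as possible, and is at most (1 − 1/r) · n^2/2. For r = 5, n = 130: the density bound is (4/5) · 16900/2 = 6760. Since 5 ∣ 130, the Turán graph T(130, 5) has parts of equal size 26, and its edge count e(T(130, 5)) = 6760 attains the density bound exactly.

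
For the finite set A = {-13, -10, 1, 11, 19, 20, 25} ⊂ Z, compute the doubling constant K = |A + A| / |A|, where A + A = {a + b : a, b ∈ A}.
K = |A + A| / |A| = 27/7

Enumerate A + A = {a + b : a, b ∈ A}. With |A| = 7, there are |A|^2 = 49 ordered sum pairs; collecting distinct values, A + A = {-26, -23, -20, -12, -9, -2, 1, 2, 6, 7, 9, 10, 12, 15, 20, 21, 22, 26, 30, 31, 36, 38, 39, 40, 44, 45, 50}, so |A + A| = 27. Thus K = 27/7. For comparison, the minimum possible |A + A| over all 7-element sets is 2·7 − 1 = 13 (so min K = 13/7), attained only by arithmetic progressions.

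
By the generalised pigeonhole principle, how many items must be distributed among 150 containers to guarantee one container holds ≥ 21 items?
n = (21 − 1)·150 + 1 = 3001

By the generalised pigeonhole principle, to guarantee some box contains ≥ r objects we need more than (r − 1) · k objects total. Threshold: n = (r − 1) · k + 1. With r = 21 and k = 150: n = 20 · 150 + 1 = 3000 + 1 = 3001. For n = 3000 = 20 · 150, we can put exactly 20 objects in every box, avoiding 21 in any single one — so 3001 is tight.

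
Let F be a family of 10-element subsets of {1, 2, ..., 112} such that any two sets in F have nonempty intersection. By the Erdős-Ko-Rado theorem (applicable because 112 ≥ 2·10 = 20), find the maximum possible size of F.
max |F| = C(111, 9) = 5053035978705

Erdős-Ko-Rado (1961): when n ≥ 2k, max |F| = C(n−1, k−1). The bound is attained by the star {A : i ∈ A} for any fixed i ∈ [n]. Here C(112−1, 10−1) = C(111, 9) = 5053035978705.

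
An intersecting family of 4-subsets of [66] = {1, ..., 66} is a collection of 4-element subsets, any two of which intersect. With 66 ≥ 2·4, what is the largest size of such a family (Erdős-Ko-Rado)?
max |F| = C(65, 3) = 43680

The Erdős-Ko-Rado theorem states: for n ≥ 2k, an intersecting family of k-subsets of an n-element set has size at most C(n − 1, k − 1), with equality for 'star' families {A ⊆ [n] : |A| = k, i ∈ A} (fix an element i). For n = 66, k = 4: C(65, 3) = 43680.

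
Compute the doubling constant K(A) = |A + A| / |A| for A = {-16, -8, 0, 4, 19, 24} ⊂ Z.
K = |A + A| / |A| = 19/6

Enumerate A + A = {a + b : a, b ∈ A}. With |A| = 6, there are |A|^2 = 36 ordered sum pairs; collecting distinct values, A + A = {-32, -24, -16, -12, -8, -4, 0, 3, 4, 8, 11, 16, 19, 23, 24, 28, 38, 43, 48}, so |A + A| = 19. Thus K = 19/6. For comparison, the minimum possible |A + A| over all 6-element sets is 2·6 − 1 = 11 (so min K = 11/6), attained only by arithmetic progressions.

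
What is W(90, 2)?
W(90, 2) = 90 + 1 = 91

A 2-term AP is any pair of integers, so a monochromatic 2-AP exists iff some colour is used at least twice. With 90 colours, the colouring i ↦ i on {1, ..., 90} uses each colour once, avoiding any monochromatic pair, so W(90, 2) > 90. For {1, ..., 91}, pigeonhole forces two integers of the same colour, which form a monochromatic 2-AP. Hence W(90, 2) = 91.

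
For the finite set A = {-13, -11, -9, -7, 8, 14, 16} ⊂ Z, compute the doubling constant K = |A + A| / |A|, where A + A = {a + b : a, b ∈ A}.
K = |A + A| / |A| = 21/7 = 3

Enumerate A + A = {a + b : a, b ∈ A}. With |A| = 7, there are |A|^2 = 49 ordered sum pairs; collecting distinct values, A + A = {-26, -24, -22, -20, -18, -16, -14, -5, -3, -1, 1, 3, 5, 7, 9, 16, 22, 24, 28, 30, 32}, so |A + A| = 21. Thus K = 21/7 = 3. For comparison, the minimum possible |A + A| over all 7-element sets is 2·7 − 1 = 13 (so min K = 13/7), attained only by arithmetic progressions.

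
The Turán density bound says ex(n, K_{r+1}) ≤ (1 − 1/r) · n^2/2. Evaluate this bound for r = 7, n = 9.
Turán density bound = (6/7) · 9^2/2 = 243/7 ≈ 34.7143

Turán's theorem: ex(n, K_{r+1}) is achieved by the complete r-partite Turán graph T(n, r) with parts as balanced as possible, and is at most (1 − 1/r) · n^2/2. For r = 7, n = 9: the density bound is (6/7) · 81/2 = 243/7 ≈ 34.7143. The integer-valued extremum is e(T(9, 7)) = 34, which is strictly less than the density bound 243/7 since 7 ∤ 9 (the parts of T(9, 7) cannot all be equal).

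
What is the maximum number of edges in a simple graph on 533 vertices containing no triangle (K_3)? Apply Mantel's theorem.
ex(533, K_3) = ⌊533^2/4⌋ = 71022

Mantel (1907): a triangle-free graph on n vertices has at most ⌊n^2/4⌋ edges, with equality for the complete bipartite graph K_{⌊n/2⌋, ⌈n/2⌉}. For n = 533: ⌊533^2/4⌋ = ⌊284089/4⌋ = 71022. The extremal graph is K_{266, 267}, which has 266·267 = 71022 edges.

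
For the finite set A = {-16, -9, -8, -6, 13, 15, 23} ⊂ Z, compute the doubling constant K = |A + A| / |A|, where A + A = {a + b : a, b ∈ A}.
K = |A + A| / |A| = 26/7

Enumerate A + A = {a + b : a, b ∈ A}. With |A| = 7, there are |A|^2 = 49 ordered sum pairs; collecting distinct values, A + A = {-32, -25, -24, -22, -18, -17, -16, -15, -14, -12, -3, -1, 4, 5, 6, 7, 9, 14, 15, 17, 26, 28, 30, 36, 38, 46}, so |A + A| = 26. Thus K = 26/7. For comparison, the minimum possible |A + A| over all 7-element sets is 2·7 − 1 = 13 (so min K = 13/7), attained only by arithmetic progressions.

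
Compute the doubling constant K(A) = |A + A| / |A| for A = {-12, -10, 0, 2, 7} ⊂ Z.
K = |A + A| / |A| = 14/5

Enumerate A + A = {a + b : a, b ∈ A}. With |A| = 5, there are |A|^2 = 25 ordered sum pairs; collecting distinct values, A + A = {-24, -22, -20, -12, -10, -8, -5, -3, 0, 2, 4, 7, 9, 14}, so |A + A| = 14. Thus K = 14/5. For comparison, the minimum possible |A + A| over all 5-element sets is 2·5 − 1 = 9 (so min K = 9/5), attained only by arithmetic progressions.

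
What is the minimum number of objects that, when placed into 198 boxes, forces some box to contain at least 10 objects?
n = (10 − 1)·198 + 1 = 1783

By the generalised pigeonhole principle, to guarantee some box contains ≥ r objects we need more than (r − 1) · k objects total. Threshold: n = (r − 1) · k + 1. With r = 10 and k = 198: n = 9 · 198 + 1 = 1782 + 1 = 1783. For n = 1782 = 9 · 198, we can put exactly 9 objects in every box, avoiding 10 in any single one — so 1783 is tight.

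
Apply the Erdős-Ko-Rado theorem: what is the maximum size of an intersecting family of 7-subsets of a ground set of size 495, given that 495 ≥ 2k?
max |F| = C(494, 6) = 19579108171987

Erdős-Ko-Rado (1961): when n ≥ 2k, max |F| = C(n−1, k−1). The bound is attained by the star {A : i ∈ A} for any fixed i ∈ [n]. Here C(495−1, 7−1) = C(494, 6) = 19579108171987.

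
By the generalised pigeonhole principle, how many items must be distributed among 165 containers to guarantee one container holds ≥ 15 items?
n = (15 − 1)·165 + 1 = 2311

By the generalised pigeonhole principle, to guarantee some box contains ≥ r objects we need more than (r − 1) · k objects total. Threshold: n = (r − 1) · k + 1. With r = 15 and k = 165: n = 14 · 165 + 1 = 2310 + 1 = 2311. For n = 2310 = 14 · 165, we can put exactly 14 objects in every box, avoiding 15 in any single one — so 2311 is tight.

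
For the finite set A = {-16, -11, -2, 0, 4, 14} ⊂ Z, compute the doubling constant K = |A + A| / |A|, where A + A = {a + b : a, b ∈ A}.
K = |A + A| / |A| = 20/6 = 10/3

Enumerate A + A = {a + b : a, b ∈ A}. With |A| = 6, there are |A|^2 = 36 ordered sum pairs; collecting distinct values, A + A = {-32, -27, -22, -18, -16, -13, -12, -11, -7, -4, -2, 0, 2, 3, 4, 8, 12, 14, 18, 28}, so |A + A| = 20. Thus K = 20/6 = 10/3. For comparison, the minimum possible |A + A| over all 6-element sets is 2·6 − 1 = 11 (so min K = 11/6), attained only by arithmetic progressions.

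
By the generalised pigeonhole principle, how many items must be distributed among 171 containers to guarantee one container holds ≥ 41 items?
n = (41 − 1)·171 + 1 = 6841

By the generalised pigeonhole principle, to guarantee some box contains ≥ r objects we need more than (r − 1) · k objects total. Threshold: n = (r − 1) · k + 1. With r = 41 and k = 171: n = 40 · 171 + 1 = 6840 + 1 = 6841. For n = 6840 = 40 · 171, we can put exactly 40 objects in every box, avoiding 41 in any single one — so 6841 is tight.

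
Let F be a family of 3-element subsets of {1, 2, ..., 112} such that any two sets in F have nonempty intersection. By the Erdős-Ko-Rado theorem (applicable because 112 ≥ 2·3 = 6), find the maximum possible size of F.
max |F| = C(111, 2) = 6105

Erdős-Ko-Rado (1961): when n ≥ 2k, max |F| = C(n−1, k−1). The bound is attained by the star {A : i ∈ A} for any fixed i ∈ [n]. Here C(112−1, 3−1) = C(111, 2) = 6105.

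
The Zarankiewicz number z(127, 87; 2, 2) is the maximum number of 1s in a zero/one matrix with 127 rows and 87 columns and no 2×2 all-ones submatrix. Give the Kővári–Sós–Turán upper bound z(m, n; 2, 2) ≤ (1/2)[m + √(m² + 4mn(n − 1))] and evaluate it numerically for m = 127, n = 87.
z(127, 87; 2, 2) ≤ (1/2)[127 + √(127² + 4·127·87·86)] = (1/2)[127 + √3816985] = 1040.3553

Kővári–Sós–Turán: let r_1, ..., r_127 be the row sums and z = Σ r_i the total number of 1s. Each pair of columns can share at most one row with both entries 1 (else a 2×2 all-ones block appears), so Σ_i C(r_i, 2) ≤ C(87, 2) = 3741. By convexity Σ_i C(r_i, 2) ≥ 127·C(z/127, 2) = z(z − 127)/(2·127), giving z² − 127z − 127·87·86 ≤ 0 and hence z ≤ (1/2)[127 + √(16129 + 4·950214)] = (1/2)[127 + √3816985] ≈ (1/2)(127 + 1953.7106) = 1040.3553.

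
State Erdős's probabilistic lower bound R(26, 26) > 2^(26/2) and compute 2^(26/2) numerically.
2^(26/2) = 8192; so R(26, 26) > 8192

Colour each edge of K_n uniformly at random with red/blue. The expected number of monochromatic K_26 is C(n, 26) · 2 · 2^(−C(26,2)). If C(n, 26) · 2^(1 − C(26,2)) < 1, then with positive probability no monochromatic K_26 exists, so R(26, 26) > n. The standard estimate C(n, 26) ≤ n^26/26! shows this inequality holds whenever n ≤ 2^(26/2) (since 26! · 2^(C(26,2) − 1) > 2^(26^2/2) ≥ n^26). Hence R(26, 26) > 2^(26/2) = 8192.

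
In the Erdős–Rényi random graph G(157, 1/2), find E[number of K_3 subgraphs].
E[# K_3] = C(157, 3) · (1/2)^C(3, 2) = 632710 / 2^3 = 316355/4 = 79088.75

For each 3-subset S of vertices (there are C(157, 3) = 632710 such S), let X_S = 1 if S induces a K_3 (all C(3, 2) = 3 edges present). Then P(X_S = 1) = (1/2)^3 = 1/8. By linearity of expectation, E[# K_3] = C(157, 3) · (1/2)^3 = 632710 / 8 = 316355/4 = 79088.75.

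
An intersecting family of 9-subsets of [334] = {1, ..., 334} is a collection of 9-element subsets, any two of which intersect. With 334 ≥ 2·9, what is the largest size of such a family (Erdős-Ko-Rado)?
max |F| = C(333, 8) = 3445393434665391

The Erdős-Ko-Rado theorem states: for n ≥ 2k, an intersecting family of k-subsets of an n-element set has size at most C(n − 1, k − 1), with equality for 'star' families {A ⊆ [n] : |A| = k, i ∈ A} (fix an element i). For n = 334, k = 9: C(333, 8) = 3445393434665391.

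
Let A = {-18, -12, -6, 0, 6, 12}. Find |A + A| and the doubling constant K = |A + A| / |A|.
K = |A + A| / |A| = 11/6

Enumerate A + A = {a + b : a, b ∈ A}. With |A| = 6, there are |A|^2 = 36 ordered sum pairs; collecting distinct values, A + A = {-36, -30, -24, -18, -12, -6, 0, 6, 12, 18, 24}, so |A + A| = 11. Thus K = 11/6. Here |A + A| = 2|A| − 1 = 11, the minimum possible — so K = 11/6 is minimal, which holds iff A is an arithmetic progression.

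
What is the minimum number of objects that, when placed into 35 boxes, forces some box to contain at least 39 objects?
n = (39 − 1)·35 + 1 = 1331

By the generalised pigeonhole principle, to guarantee some box contains ≥ r objects we need more than (r − 1) · k objects total. Threshold: n = (r − 1) · k + 1. With r = 39 and k = 35: n = 38 · 35 + 1 = 1330 + 1 = 1331. For n = 1330 = 38 · 35, we can put exactly 38 objects in every box, avoiding 39 in any single one — so 1331 is tight.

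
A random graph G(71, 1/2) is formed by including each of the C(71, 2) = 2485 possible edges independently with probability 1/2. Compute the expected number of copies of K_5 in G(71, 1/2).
E[# K_5] = C(71, 5) · (1/2)^C(5, 2) = 13019909 / 2^10 ≈ 12714.754883

For each 5-subset S of vertices (there are C(71, 5) = 13019909 such S), let X_S = 1 if S induces a K_5 (all C(5, 2) = 10 edges present). Then P(X_S = 1) = (1/2)^10 = 1/1024. By linearity of expectation, E[# K_5] = C(71, 5) · (1/2)^10 = 13019909 / 1024 ≈ 12714.754883.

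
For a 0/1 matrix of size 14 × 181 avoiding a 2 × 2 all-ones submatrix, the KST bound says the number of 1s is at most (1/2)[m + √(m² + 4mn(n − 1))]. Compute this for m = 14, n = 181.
z(14, 181; 2, 2) ≤ (1/2)[14 + √(14² + 4·14·181·180)] = (1/2)[14 + √1824676] = 682.4028

Kővári–Sós–Turán: let r_1, ..., r_14 be the row sums and z = Σ r_i the total number of 1s. Each pair of columns can share at most one row with both entries 1 (else a 2×2 all-ones block appears), so Σ_i C(r_i, 2) ≤ C(181, 2) = 16290. By convexity Σ_i C(r_i, 2) ≥ 14·C(z/14, 2) = z(z − 14)/(2·14), giving z² − 14z − 14·181·180 ≤ 0 and hence z ≤ (1/2)[14 + √(196 + 4·456120)] = (1/2)[14 + √1824676] ≈ (1/2)(14 + 1350.8057) = 682.4028.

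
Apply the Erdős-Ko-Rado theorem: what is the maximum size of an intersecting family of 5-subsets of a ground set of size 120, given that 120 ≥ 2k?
max |F| = C(119, 4) = 7940751

Erdős-Ko-Rado (1961): when n ≥ 2k, max |F| = C(n−1, k−1). The bound is attained by the star {A : i ∈ A} for any fixed i ∈ [n]. Here C(120−1, 5−1) = C(119, 4) = 7940751.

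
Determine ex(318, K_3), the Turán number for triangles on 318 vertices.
ex(318, K_3) = ⌊318^2/4⌋ = 25281

Mantel (1907): a triangle-free graph on n vertices has at most ⌊n^2/4⌋ edges, with equality for the complete bipartite graph K_{⌊n/2⌋, ⌈n/2⌉}. For n = 318: ⌊318^2/4⌋ = ⌊101124/4⌋ = 25281. The extremal graph is K_{159, 159}, which has 159·159 = 25281 edges.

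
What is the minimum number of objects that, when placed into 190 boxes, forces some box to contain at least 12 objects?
n = (12 − 1)·190 + 1 = 2091

By the generalised pigeonhole principle, to guarantee some box contains ≥ r objects we need more than (r − 1) · k objects total. Threshold: n = (r − 1) · k + 1. With r = 12 and k = 190: n = 11 · 190 + 1 = 2090 + 1 = 2091. For n = 2090 = 11 · 190, we can put exactly 11 objects in every box, avoiding 12 in any single one — so 2091 is tight.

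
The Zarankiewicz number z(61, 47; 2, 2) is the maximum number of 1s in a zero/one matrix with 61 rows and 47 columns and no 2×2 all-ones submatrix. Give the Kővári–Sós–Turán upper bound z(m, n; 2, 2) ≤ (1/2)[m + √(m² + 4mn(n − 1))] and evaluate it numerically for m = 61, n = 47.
z(61, 47; 2, 2) ≤ (1/2)[61 + √(61² + 4·61·47·46)] = (1/2)[61 + √531249] = 394.9342

Kővári–Sós–Turán: let r_1, ..., r_61 be the row sums and z = Σ r_i the total number of 1s. Each pair of columns can share at most one row with both entries 1 (else a 2×2 all-ones block appears), so Σ_i C(r_i, 2) ≤ C(47, 2) = 1081. By convexity Σ_i C(r_i, 2) ≥ 61·C(z/61, 2) = z(z − 61)/(2·61), giving z² − 61z − 61·47·46 ≤ 0 and hence z ≤ (1/2)[61 + √(3721 + 4·131882)] = (1/2)[61 + √531249] ≈ (1/2)(61 + 728.8683) = 394.9342.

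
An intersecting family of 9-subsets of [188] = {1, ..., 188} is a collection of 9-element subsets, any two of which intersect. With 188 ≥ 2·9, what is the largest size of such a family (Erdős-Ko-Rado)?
max |F| = C(187, 8) = 31863768374295

Erdős-Ko-Rado (1961): when n ≥ 2k, max |F| = C(n−1, k−1). The bound is attained by the star {A : i ∈ A} for any fixed i ∈ [n]. Here C(188−1, 9−1) = C(187, 8) = 31863768374295.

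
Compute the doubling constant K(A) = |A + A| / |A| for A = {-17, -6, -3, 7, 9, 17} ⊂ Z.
K = |A + A| / |A| = 20/6 = 10/3

Enumerate A + A = {a + b : a, b ∈ A}. With |A| = 6, there are |A|^2 = 36 ordered sum pairs; collecting distinct values, A + A = {-34, -23, -20, -12, -10, -9, -8, -6, 0, 1, 3, 4, 6, 11, 14, 16, 18, 24, 26, 34}, so |A + A| = 20. Thus K = 20/6 = 10/3. For comparison, the minimum possible |A + A| over all 6-element sets is 2·6 − 1 = 11 (so min K = 11/6), attained only by arithmetic progressions.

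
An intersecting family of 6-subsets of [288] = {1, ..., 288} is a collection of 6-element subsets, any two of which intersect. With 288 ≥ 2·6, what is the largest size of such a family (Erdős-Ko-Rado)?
max |F| = C(287, 5) = 15668099447

Erdős-Ko-Rado (1961): when n ≥ 2k, max |F| = C(n−1, k−1). The bound is attained by the star {A : i ∈ A} for any fixed i ∈ [n]. Here C(288−1, 6−1) = C(287, 5) = 15668099447.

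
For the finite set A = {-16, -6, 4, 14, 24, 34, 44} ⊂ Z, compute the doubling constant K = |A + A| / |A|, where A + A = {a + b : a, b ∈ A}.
K = |A + A| / |A| = 13/7

Enumerate A + A = {a + b : a, b ∈ A}. With |A| = 7, there are |A|^2 = 49 ordered sum pairs; collecting distinct values, A + A = {-32, -22, -12, -2, 8, 18, 28, 38, 48, 58, 68, 78, 88}, so |A + A| = 13. Thus K = 13/7. Here |A + A| = 2|A| − 1 = 13, the minimum possible — so K = 13/7 is minimal, which holds iff A is an arithmetic progression.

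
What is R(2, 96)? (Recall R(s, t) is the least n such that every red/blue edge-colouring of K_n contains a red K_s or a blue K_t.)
R(2, 96) = 96

R(2, k) = k for all k ≥ 2: in a 2-colouring of K_k, either some edge is red (a red K_2) or all edges are blue (a blue K_k). And K_{95} coloured all-blue has no blue K_96, so R(2, 96) > 95. Hence R(2, 96) = 96.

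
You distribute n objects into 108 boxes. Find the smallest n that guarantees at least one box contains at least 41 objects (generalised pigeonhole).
n = (41 − 1)·108 + 1 = 4321

By the generalised pigeonhole principle, to guarantee some box contains ≥ r objects we need more than (r − 1) · k objects total. Threshold: n = (r − 1) · k + 1. With r = 41 and k = 108: n = 40 · 108 + 1 = 4320 + 1 = 4321. For n = 4320 = 40 · 108, we can put exactly 40 objects in every box, avoiding 41 in any single one — so 4321 is tight.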